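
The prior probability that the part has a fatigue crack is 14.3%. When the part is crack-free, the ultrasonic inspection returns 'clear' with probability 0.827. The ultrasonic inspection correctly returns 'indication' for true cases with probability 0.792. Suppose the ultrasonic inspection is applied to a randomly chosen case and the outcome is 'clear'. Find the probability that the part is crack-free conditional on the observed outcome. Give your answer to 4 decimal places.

Let H be the event that the part has a fatigue crack. P(H) = 0.143, so P(¬H) = 0.857. With E the 'clear' result, P(E|H) = 0.208 and P(E|¬H) = 0.827.
P(E) = 0.208·0.143 + 0.827·0.857 = 0.029744 + 0.70874 = 0.73848.
By Bayes' theorem, P(H|E) = 0.029744 / 0.73848 = 0.0403. Hence P(¬H|E) = 1 − 0.0403 = 0.9597.

P(¬H | E) ≈ 0.9597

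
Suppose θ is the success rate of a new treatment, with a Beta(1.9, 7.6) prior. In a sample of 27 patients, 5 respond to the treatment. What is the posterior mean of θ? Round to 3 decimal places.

The binomial likelihood is conjugate to the Beta prior: with 5 successes and 22 failures, the posterior is Beta(1.9+5, 7.6+22) = Beta(6.9, 29.6).
E[θ | data] = 6.9/(6.9+29.6) = 0.189.

Posterior mean ≈ 0.189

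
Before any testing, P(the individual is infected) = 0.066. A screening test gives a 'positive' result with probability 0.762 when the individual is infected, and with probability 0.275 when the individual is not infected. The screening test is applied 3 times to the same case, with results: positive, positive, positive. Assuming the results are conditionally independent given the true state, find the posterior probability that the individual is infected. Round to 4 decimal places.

Posterior P(H) ≈ 0.6005

With H the event that the individual is infected, the joint likelihood of the observed sequence is P(data|H) = 0.762·0.762·0.762 = 0.44245 and P(data|¬H) = 0.275·0.275·0.275 = 0.020797.
Bayes: P(H|data) = 0.066·0.44245 / (0.066·0.44245 + 0.934·0.020797) = 0.029202/0.048626 = 0.6005.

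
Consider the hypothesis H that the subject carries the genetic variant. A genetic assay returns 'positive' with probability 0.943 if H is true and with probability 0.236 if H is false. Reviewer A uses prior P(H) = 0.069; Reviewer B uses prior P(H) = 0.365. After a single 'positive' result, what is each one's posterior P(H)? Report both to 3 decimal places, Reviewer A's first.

P('+'|H) = 0.943, P('+'|¬H) = 0.236.
Reviewer A: numerator 0.943·0.069 = 0.065067; evidence = 0.065067+0.236·0.931 = 0.28478; posterior = 0.228.
Reviewer B: numerator 0.943·0.365 = 0.34419; evidence = 0.34419+0.236·0.635 = 0.49405; posterior = 0.697.

Reviewer A: 0.228; Reviewer B: 0.697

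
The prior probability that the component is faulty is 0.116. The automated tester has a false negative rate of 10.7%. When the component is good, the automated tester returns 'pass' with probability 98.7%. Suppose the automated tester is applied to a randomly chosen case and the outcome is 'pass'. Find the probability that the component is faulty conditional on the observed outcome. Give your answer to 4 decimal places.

P(H | E) ≈ 0.0140

Write H for 'the component is faulty'. Prior odds H:¬H = 0.116/0.884 = 0.13122. For the 'pass' outcome, the likelihood ratio is 0.107/0.987 = 0.10841.
Posterior odds = 0.13122 × 0.10841 = 0.014226, so P(H|E) = 0.014226/(1+0.014226) = 0.0140.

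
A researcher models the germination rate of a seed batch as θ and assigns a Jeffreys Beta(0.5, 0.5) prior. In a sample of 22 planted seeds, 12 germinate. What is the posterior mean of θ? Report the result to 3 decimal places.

Posterior mean ≈ 0.543

Observing 12 successes and 10 failures updates Beta(0.5, 0.5) by adding the success and failure counts to the two shape parameters: α = 0.5+12 = 12.5, β = 0.5+10 = 10.5.
E[θ | data] = 12.5/(12.5+10.5) = 0.543.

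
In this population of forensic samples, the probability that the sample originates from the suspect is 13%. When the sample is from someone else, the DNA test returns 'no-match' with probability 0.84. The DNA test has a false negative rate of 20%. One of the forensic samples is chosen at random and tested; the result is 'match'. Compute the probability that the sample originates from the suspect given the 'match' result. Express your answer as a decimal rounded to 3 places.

Write H for 'the sample originates from the suspect'. Prior odds H:¬H = 0.13/0.87 = 0.14943. For the 'match' outcome, the likelihood ratio is 0.8/0.16 = 5.0000.
Posterior odds = 0.14943 × 5.0000 = 0.74713, so P(H|E) = 0.74713/(1+0.74713) = 0.428.

P(H | E) ≈ 0.428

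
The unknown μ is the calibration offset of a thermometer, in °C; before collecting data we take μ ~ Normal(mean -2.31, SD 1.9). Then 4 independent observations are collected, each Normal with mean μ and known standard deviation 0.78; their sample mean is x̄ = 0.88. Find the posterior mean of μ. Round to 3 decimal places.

With known σ, the Normal prior is conjugate. Weight on the data is w = (n/σ²)/(n/σ² + 1/τ₀²) = 6.57462/(6.57462+0.277008) = 0.95957.
Posterior mean = w·x̄ + (1−w)·μ₀ = 0.95957·0.88 + 0.040430·-2.31 = 0.751.

Posterior mean ≈ 0.751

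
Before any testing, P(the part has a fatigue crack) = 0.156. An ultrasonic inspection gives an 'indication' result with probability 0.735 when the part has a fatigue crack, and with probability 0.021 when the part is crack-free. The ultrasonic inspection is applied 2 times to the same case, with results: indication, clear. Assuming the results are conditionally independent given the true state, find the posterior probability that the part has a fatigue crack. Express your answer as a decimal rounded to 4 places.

With H the event that the part has a fatigue crack, the joint likelihood of the observed sequence is P(data|H) = 0.735·0.265 = 0.19478 and P(data|¬H) = 0.021·0.979 = 0.020559.
Bayes: P(H|data) = 0.156·0.19478 / (0.156·0.19478 + 0.844·0.020559) = 0.030385/0.047737 = 0.6365.

Posterior P(H) ≈ 0.6365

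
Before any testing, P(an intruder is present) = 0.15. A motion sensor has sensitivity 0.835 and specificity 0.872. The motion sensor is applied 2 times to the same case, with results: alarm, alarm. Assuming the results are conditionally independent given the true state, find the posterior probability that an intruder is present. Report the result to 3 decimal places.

Let H be the event that an intruder is present; start with P(H) = 0.15. P('alarm'|H) = 0.835, P('alarm'|¬H) = 0.128.
Update on result 1 ('alarm'): P(H) ← 0.835·0.1500 / (0.835·0.1500 + 0.128·0.8500) = 0.12525/0.23405 = 0.5351.
Update on result 2 ('alarm'): P(H) ← 0.835·0.5351 / (0.835·0.5351 + 0.128·0.4649) = 0.44684/0.50635 = 0.8825.

Posterior P(H) ≈ 0.882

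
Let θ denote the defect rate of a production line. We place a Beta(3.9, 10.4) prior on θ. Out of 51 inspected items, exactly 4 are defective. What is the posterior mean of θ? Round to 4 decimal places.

Posterior mean ≈ 0.1210

The binomial likelihood is conjugate to the Beta prior: with 4 successes and 47 failures, the posterior is Beta(3.9+4, 10.4+47) = Beta(7.9, 57.4).
Posterior mean = α/(α+β) = 7.9/65.3 = 0.1210.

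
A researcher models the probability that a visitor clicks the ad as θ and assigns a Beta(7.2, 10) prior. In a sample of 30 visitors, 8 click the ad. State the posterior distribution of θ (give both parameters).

The binomial likelihood is conjugate to the Beta prior: with 8 successes and 22 failures, the posterior is Beta(7.2+8, 10+22) = Beta(15.2, 32).

Posterior: Beta(15.2, 32)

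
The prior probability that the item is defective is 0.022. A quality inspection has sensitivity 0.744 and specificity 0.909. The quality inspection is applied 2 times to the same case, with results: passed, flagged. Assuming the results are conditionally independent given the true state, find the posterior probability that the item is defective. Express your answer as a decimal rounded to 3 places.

Posterior P(H) ≈ 0.049

Let H be the event that the item is defective; start with P(H) = 0.022. P('flagged'|H) = 0.744, P('flagged'|¬H) = 0.091.
Update on result 1 ('passed'): P(H) ← 0.256·0.0220 / (0.256·0.0220 + 0.909·0.9780) = 0.0056320/0.89463 = 0.0063.
Update on result 2 ('flagged'): P(H) ← 0.744·0.0063 / (0.744·0.0063 + 0.091·0.9937) = 0.0046837/0.095111 = 0.0492.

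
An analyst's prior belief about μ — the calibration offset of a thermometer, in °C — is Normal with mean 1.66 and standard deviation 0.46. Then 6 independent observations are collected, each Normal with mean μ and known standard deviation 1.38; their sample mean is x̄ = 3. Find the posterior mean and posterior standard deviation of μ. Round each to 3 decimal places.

With known σ, the Normal prior is conjugate. Weight on the data is w = (n/σ²)/(n/σ² + 1/τ₀²) = 3.15060/(3.15060+4.72590) = 0.40000.
Posterior mean = w·x̄ + (1−w)·μ₀ = 0.40000·3 + 0.60000·1.66 = 2.196. Posterior variance = 1/(3.15060+4.72590) = 0.126960, so SD = 0.356.

Posterior mean ≈ 2.196; posterior SD ≈ 0.356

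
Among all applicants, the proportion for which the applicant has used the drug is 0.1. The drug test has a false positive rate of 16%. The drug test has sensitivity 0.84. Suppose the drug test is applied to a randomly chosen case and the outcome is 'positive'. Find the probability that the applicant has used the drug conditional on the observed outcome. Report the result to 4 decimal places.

P(H | E) ≈ 0.3684

Write H for 'the applicant has used the drug'. Prior odds H:¬H = 0.1/0.9 = 0.11111. For the 'positive' outcome, the likelihood ratio is 0.84/0.16 = 5.2500.
Posterior odds = 0.11111 × 5.2500 = 0.58333, so P(H|E) = 0.58333/(1+0.58333) = 0.3684.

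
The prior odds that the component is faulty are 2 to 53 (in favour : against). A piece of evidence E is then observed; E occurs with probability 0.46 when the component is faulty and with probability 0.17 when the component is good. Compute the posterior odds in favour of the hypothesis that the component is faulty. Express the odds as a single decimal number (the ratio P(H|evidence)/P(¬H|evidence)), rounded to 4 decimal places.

Prior odds = 2/53 = 0.037736.
Likelihood ratio for E = 0.46/0.17 = 2.7059.
Posterior odds = prior odds × LR = 0.10211.

Posterior odds ≈ 0.1021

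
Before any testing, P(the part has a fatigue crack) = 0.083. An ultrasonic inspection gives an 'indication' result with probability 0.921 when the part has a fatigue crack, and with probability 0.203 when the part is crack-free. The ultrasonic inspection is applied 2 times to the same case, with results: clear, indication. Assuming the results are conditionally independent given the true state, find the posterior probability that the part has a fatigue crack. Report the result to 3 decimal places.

Posterior P(H) ≈ 0.039

Let H be the event that the part has a fatigue crack; start with P(H) = 0.083. P('indication'|H) = 0.921, P('indication'|¬H) = 0.203.
Update on result 1 ('clear'): P(H) ← 0.079·0.0830 / (0.079·0.0830 + 0.797·0.9170) = 0.0065570/0.73741 = 0.0089.
Update on result 2 ('indication'): P(H) ← 0.921·0.0089 / (0.921·0.0089 + 0.203·0.9911) = 0.0081895/0.20938 = 0.0391.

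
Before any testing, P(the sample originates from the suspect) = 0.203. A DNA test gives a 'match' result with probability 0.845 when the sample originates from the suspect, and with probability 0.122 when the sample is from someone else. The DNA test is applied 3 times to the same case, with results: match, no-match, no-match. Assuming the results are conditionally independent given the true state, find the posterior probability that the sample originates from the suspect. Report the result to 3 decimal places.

With H the event that the sample originates from the suspect, the joint likelihood of the observed sequence is P(data|H) = 0.845·0.155·0.155 = 0.020301 and P(data|¬H) = 0.122·0.878·0.878 = 0.094048.
Bayes: P(H|data) = 0.203·0.020301 / (0.203·0.020301 + 0.797·0.094048) = 0.0041211/0.079077 = 0.0521.

Posterior P(H) ≈ 0.052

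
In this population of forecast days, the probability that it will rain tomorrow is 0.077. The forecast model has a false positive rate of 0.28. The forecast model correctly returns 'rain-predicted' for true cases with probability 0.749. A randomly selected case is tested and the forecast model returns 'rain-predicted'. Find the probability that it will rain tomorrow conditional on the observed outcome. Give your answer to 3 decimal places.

P(H | E) ≈ 0.182

Write H for 'it will rain tomorrow'. Prior odds H:¬H = 0.077/0.923 = 0.083424. For the 'rain-predicted' outcome, the likelihood ratio is 0.749/0.28 = 2.6750.
Posterior odds = 0.083424 × 2.6750 = 0.22316, so P(H|E) = 0.22316/(1+0.22316) = 0.182.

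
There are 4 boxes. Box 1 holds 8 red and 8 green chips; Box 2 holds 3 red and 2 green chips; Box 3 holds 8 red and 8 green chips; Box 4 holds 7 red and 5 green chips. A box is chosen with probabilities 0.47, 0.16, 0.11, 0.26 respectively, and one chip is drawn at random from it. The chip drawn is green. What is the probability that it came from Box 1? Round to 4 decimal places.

Posterior probability ≈ 0.5083

Tabulate prior·likelihood by source: [1] prior 0.47, lik 0.5, product 0.2350; [2] prior 0.16, lik 0.4, product 0.06400; [3] prior 0.11, lik 0.5, product 0.05500; [4] prior 0.26, lik 0.4167, product 0.1083.
Normalizing constant = 0.46233; the posterior for Box 1 is its product over the sum, 0.2350/0.46233 = 0.5083.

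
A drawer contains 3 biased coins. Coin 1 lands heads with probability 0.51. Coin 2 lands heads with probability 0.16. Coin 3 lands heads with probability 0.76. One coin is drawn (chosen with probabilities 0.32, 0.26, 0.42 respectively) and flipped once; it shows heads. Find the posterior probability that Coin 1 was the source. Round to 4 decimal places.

Posterior probability ≈ 0.3115

Tabulate prior·likelihood by source: [1] prior 0.32, lik 0.51, product 0.1632; [2] prior 0.26, lik 0.16, product 0.04160; [3] prior 0.42, lik 0.76, product 0.3192.
Normalizing constant = 0.52400; the posterior for Coin 1 is its product over the sum, 0.1632/0.52400 = 0.3115.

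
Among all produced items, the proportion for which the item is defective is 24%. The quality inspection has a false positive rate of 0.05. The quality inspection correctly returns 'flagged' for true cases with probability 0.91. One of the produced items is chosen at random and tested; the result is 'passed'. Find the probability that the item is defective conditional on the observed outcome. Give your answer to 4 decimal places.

P(H | E) ≈ 0.0290

Write H for 'the item is defective'. Prior odds H:¬H = 0.24/0.76 = 0.31579. For the 'passed' outcome, the likelihood ratio is 0.09/0.95 = 0.094737.
Posterior odds = 0.31579 × 0.094737 = 0.029917, so P(H|E) = 0.029917/(1+0.029917) = 0.0290.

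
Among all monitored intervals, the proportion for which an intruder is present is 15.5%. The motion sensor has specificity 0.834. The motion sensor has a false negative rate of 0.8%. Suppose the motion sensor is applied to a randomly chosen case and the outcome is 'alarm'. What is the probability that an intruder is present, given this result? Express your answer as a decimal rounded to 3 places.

Let H be the event that an intruder is present. P(H) = 0.155, so P(¬H) = 0.845. With E the 'alarm' result, P(E|H) = 0.992 and P(E|¬H) = 0.166.
P(E) = 0.992·0.155 + 0.166·0.845 = 0.15376 + 0.14027 = 0.29403.
By Bayes' theorem, P(H|E) = 0.15376 / 0.29403 = 0.523.

P(H | E) ≈ 0.523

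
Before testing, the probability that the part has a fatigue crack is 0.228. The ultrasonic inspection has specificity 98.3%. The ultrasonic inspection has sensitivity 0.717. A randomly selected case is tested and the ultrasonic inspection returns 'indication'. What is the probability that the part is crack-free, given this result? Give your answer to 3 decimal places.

P(¬H | E) ≈ 0.074

Write H for 'the part has a fatigue crack'. Prior odds H:¬H = 0.228/0.772 = 0.29534. For the 'indication' outcome, the likelihood ratio is 0.717/0.017 = 42.176.
Posterior odds = 0.29534 × 42.176 = 12.456, so P(H|E) = 12.456/(1+12.456) = 0.926. Then P(¬H|E) = 1 − 0.926 = 0.074.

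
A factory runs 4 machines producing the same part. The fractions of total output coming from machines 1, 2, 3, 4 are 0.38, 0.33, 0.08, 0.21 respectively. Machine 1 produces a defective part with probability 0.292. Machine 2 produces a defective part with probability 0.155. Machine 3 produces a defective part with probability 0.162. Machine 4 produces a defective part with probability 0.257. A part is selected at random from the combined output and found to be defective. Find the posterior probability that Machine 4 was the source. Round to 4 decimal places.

P(defective|M1) = 0.292; P(defective|M2) = 0.155; P(defective|M3) = 0.162; P(defective|M4) = 0.257.
Prior × likelihood for each source: 0.38·0.292=0.1110, 0.33·0.155=0.05115, 0.08·0.162=0.01296, 0.21·0.257=0.05397. Summing gives P(defective) = 0.22904.
P(Machine 4 | defective) = 0.05397 / 0.22904 = 0.2356.

Posterior probability ≈ 0.2356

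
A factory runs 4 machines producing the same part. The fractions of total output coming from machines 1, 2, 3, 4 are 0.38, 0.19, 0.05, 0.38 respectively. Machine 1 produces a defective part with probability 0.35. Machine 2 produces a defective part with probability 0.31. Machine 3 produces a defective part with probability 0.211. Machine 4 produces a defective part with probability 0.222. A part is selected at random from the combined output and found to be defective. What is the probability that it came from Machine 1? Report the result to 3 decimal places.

Tabulate prior·likelihood by source: [1] prior 0.38, lik 0.35, product 0.1330; [2] prior 0.19, lik 0.31, product 0.05890; [3] prior 0.05, lik 0.211, product 0.01055; [4] prior 0.38, lik 0.222, product 0.08436.
Normalizing constant = 0.28681; the posterior for Machine 1 is its product over the sum, 0.1330/0.28681 = 0.464.

Posterior probability ≈ 0.464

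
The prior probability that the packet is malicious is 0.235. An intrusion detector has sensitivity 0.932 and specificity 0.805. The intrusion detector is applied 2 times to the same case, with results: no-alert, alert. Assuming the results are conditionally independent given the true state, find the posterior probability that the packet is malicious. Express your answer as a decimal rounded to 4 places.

Posterior P(H) ≈ 0.1103

Let H be the event that the packet is malicious; start with P(H) = 0.235. P('alert'|H) = 0.932, P('alert'|¬H) = 0.195.
Update on result 1 ('no-alert'): P(H) ← 0.068·0.2350 / (0.068·0.2350 + 0.805·0.7650) = 0.015980/0.63181 = 0.0253.
Update on result 2 ('alert'): P(H) ← 0.932·0.0253 / (0.932·0.0253 + 0.195·0.9747) = 0.023573/0.21364 = 0.1103.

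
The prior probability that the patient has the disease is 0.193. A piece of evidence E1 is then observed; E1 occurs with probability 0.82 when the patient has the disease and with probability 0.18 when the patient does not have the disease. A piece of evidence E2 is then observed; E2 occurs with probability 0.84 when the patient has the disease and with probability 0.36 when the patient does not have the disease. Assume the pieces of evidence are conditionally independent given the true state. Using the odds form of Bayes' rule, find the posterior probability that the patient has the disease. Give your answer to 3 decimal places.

Prior odds = 0.193/(1−0.193) = 0.23916. In log-odds, ln(0.23916) = -1.4306.
Add log likelihood ratios: ln(4.5556) + ln(2.3333) = 2.3636.
Posterior log-odds = 0.93301, so posterior odds = exp(0.93301) = 2.5422. Converting, P(H|E) = 2.5422/3.5422 = 0.718.

Posterior probability ≈ 0.718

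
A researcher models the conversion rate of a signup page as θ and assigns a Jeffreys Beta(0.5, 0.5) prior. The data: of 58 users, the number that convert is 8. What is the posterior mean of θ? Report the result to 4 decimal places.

Observing 8 successes and 50 failures updates Beta(0.5, 0.5) by adding the success and failure counts to the two shape parameters: α = 0.5+8 = 8.5, β = 0.5+50 = 50.5.
Posterior mean = α/(α+β) = 8.5/59 = 0.1441.

Posterior mean ≈ 0.1441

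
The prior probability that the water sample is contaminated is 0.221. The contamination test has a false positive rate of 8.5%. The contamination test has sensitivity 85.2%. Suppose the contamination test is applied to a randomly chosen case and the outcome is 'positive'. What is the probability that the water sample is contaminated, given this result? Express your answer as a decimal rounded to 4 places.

Let H be the event that the water sample is contaminated. P(H) = 0.221, so P(¬H) = 0.779. With E the 'positive' result, P(E|H) = 0.852 and P(E|¬H) = 0.085.
P(E) = 0.852·0.221 + 0.085·0.779 = 0.18829 + 0.066215 = 0.25451.
By Bayes' theorem, P(H|E) = 0.18829 / 0.25451 = 0.7398.

P(H | E) ≈ 0.7398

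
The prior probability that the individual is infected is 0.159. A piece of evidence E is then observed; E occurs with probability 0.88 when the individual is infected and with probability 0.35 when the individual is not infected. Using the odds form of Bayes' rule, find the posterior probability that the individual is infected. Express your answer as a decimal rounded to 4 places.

Prior odds = 0.159/(1−0.159) = 0.18906. In log-odds, ln(0.18906) = -1.6657.
Add log likelihood ratio: ln(2.5143) = 0.92199.
Posterior log-odds = -0.74370, so posterior odds = exp(-0.74370) = 0.47535. Converting, P(H|E) = 0.47535/1.4754 = 0.3222.

Posterior probability ≈ 0.3222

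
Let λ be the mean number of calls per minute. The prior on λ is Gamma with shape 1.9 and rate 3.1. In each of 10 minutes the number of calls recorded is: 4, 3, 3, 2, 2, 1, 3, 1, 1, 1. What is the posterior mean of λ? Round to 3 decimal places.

The Poisson likelihood adds the total count to the shape and the number of exposure periods to the rate. Here ∑xᵢ = 21 and n = 10, so shape 1.9→22.9 and rate 3.1→13.1.
E[λ | data] = 22.9/13.1 = 1.748.

Posterior mean ≈ 1.748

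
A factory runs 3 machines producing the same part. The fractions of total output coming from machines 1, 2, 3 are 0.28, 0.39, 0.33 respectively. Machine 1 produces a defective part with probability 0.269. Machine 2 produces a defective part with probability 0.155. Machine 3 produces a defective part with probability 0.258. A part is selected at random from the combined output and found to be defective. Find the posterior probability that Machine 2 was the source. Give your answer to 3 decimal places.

Posterior probability ≈ 0.274

P(defective|M1) = 0.269; P(defective|M2) = 0.155; P(defective|M3) = 0.258.
Prior × likelihood for each source: 0.28·0.269=0.07532, 0.39·0.155=0.06045, 0.33·0.258=0.08514. Summing gives P(defective) = 0.22091.
P(Machine 2 | defective) = 0.06045 / 0.22091 = 0.274.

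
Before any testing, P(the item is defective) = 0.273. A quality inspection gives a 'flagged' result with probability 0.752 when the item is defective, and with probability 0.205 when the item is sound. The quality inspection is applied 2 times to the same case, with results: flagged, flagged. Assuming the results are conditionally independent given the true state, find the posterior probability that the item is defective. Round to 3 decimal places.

With H the event that the item is defective, the joint likelihood of the observed sequence is P(data|H) = 0.752·0.752 = 0.56550 and P(data|¬H) = 0.205·0.205 = 0.042025.
Bayes: P(H|data) = 0.273·0.56550 / (0.273·0.56550 + 0.727·0.042025) = 0.15438/0.18493 = 0.8348.

Posterior P(H) ≈ 0.835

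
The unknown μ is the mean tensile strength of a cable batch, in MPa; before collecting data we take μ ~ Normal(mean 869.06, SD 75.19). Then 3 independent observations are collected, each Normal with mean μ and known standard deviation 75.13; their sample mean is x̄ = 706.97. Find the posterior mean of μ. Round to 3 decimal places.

Posterior mean ≈ 747.444

With known σ, the Normal prior is conjugate. Weight on the data is w = (n/σ²)/(n/σ² + 1/τ₀²) = 0.00053149/(0.00053149+0.00017688) = 0.75030.
Posterior mean = w·x̄ + (1−w)·μ₀ = 0.75030·706.97 + 0.24970·869.06 = 747.444.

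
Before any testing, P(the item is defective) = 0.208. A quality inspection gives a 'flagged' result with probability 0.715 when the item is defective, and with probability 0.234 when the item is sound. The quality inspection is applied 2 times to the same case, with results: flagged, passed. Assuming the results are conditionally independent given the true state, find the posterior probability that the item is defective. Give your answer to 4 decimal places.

Let H be the event that the item is defective; start with P(H) = 0.208. P('flagged'|H) = 0.715, P('flagged'|¬H) = 0.234.
Update on result 1 ('flagged'): P(H) ← 0.715·0.2080 / (0.715·0.2080 + 0.234·0.7920) = 0.14872/0.33405 = 0.4452.
Update on result 2 ('passed'): P(H) ← 0.285·0.4452 / (0.285·0.4452 + 0.766·0.5548) = 0.12688/0.55186 = 0.2299.

Posterior P(H) ≈ 0.2299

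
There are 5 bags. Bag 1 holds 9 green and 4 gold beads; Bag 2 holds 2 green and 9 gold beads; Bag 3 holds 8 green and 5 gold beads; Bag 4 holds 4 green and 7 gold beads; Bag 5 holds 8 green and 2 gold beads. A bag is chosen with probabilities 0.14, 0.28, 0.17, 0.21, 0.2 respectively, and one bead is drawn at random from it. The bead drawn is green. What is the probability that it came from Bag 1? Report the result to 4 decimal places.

Posterior probability ≈ 0.1983

Tabulate prior·likelihood by source: [1] prior 0.14, lik 0.6923, product 0.09692; [2] prior 0.28, lik 0.1818, product 0.05091; [3] prior 0.17, lik 0.6154, product 0.1046; [4] prior 0.21, lik 0.3636, product 0.07636; [5] prior 0.2, lik 0.8, product 0.1600.
Normalizing constant = 0.48881; the posterior for Bag 1 is its product over the sum, 0.09692/0.48881 = 0.1983.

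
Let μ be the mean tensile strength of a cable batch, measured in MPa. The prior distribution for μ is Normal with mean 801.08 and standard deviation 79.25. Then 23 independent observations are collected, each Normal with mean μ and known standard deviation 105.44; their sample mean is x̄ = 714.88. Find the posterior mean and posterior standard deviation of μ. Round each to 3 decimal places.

Posterior mean ≈ 721.040; posterior SD ≈ 21.186

Prior precision 1/τ₀² = 1/79.25² = 0.00015922; data precision n/σ² = 23/105.44² = 0.00206879.
Posterior precision = 0.00015922 + 0.00206879 = 0.00222801, giving posterior SD = 1/√0.00222801 = 21.186.
Posterior mean = (0.00015922·801.08 + 0.00206879·714.88) / 0.00222801 = 721.040.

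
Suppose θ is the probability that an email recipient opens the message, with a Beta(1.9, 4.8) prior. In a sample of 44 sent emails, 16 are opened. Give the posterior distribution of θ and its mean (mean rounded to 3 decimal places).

Observing 16 successes and 28 failures updates Beta(1.9, 4.8) by adding the success and failure counts to the two shape parameters: α = 1.9+16 = 17.9, β = 4.8+28 = 32.8.
Posterior mean = α/(α+β) = 17.9/50.7 = 0.353.

Posterior: Beta(17.9, 32.8); mean ≈ 0.353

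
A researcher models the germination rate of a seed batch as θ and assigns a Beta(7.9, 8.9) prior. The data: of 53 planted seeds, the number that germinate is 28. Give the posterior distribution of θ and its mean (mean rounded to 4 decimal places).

Observing 28 successes and 25 failures updates Beta(7.9, 8.9) by adding the success and failure counts to the two shape parameters: α = 7.9+28 = 35.9, β = 8.9+25 = 33.9.
Posterior mean = α/(α+β) = 35.9/69.8 = 0.5143.

Posterior: Beta(35.9, 33.9); mean ≈ 0.5143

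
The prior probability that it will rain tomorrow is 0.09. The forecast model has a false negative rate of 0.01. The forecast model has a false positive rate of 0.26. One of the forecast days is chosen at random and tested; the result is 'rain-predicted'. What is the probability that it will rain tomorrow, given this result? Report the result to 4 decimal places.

Let H be the event that it will rain tomorrow. P(H) = 0.09, so P(¬H) = 0.91. With E the 'rain-predicted' result, P(E|H) = 0.99 and P(E|¬H) = 0.26.
P(E) = 0.99·0.09 + 0.26·0.91 = 0.089100 + 0.23660 = 0.32570.
By Bayes' theorem, P(H|E) = 0.089100 / 0.32570 = 0.2736.

P(H | E) ≈ 0.2736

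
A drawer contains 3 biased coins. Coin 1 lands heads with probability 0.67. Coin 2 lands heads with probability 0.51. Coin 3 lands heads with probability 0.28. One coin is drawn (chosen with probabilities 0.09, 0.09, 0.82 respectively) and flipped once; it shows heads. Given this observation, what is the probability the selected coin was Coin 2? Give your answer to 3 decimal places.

Tabulate prior·likelihood by source: [1] prior 0.09, lik 0.67, product 0.06030; [2] prior 0.09, lik 0.51, product 0.04590; [3] prior 0.82, lik 0.28, product 0.2296.
Normalizing constant = 0.33580; the posterior for Coin 2 is its product over the sum, 0.04590/0.33580 = 0.137.

Posterior probability ≈ 0.137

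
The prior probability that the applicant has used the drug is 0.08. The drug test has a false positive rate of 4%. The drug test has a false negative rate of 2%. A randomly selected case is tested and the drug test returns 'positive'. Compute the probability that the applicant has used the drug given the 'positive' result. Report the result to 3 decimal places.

P(H | E) ≈ 0.681

Write H for 'the applicant has used the drug'. Prior odds H:¬H = 0.08/0.92 = 0.086957. For the 'positive' outcome, the likelihood ratio is 0.98/0.04 = 24.500.
Posterior odds = 0.086957 × 24.500 = 2.1304, so P(H|E) = 2.1304/(1+2.1304) = 0.681.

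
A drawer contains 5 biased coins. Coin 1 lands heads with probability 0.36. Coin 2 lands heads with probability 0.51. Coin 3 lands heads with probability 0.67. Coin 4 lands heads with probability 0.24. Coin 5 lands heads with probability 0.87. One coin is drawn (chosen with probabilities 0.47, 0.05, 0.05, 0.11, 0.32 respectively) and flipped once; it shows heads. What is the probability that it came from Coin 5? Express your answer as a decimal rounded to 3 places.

P(heads|C1) = 0.36; P(heads|C2) = 0.51; P(heads|C3) = 0.67; P(heads|C4) = 0.24; P(heads|C5) = 0.87.
Prior × likelihood for each source: 0.47·0.36=0.1692, 0.05·0.51=0.02550, 0.05·0.67=0.03350, 0.11·0.24=0.02640, 0.32·0.87=0.2784. Summing gives P(heads) = 0.53300.
P(Coin 5 | heads) = 0.2784 / 0.53300 = 0.522.

Posterior probability ≈ 0.522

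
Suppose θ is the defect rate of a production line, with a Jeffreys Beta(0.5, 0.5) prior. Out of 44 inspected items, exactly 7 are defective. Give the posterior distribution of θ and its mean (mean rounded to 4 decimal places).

Posterior: Beta(7.5, 37.5); mean ≈ 0.1667

Observing 7 successes and 37 failures updates Beta(0.5, 0.5) by adding the success and failure counts to the two shape parameters: α = 0.5+7 = 7.5, β = 0.5+37 = 37.5.
E[θ | data] = 7.5/(7.5+37.5) = 0.1667.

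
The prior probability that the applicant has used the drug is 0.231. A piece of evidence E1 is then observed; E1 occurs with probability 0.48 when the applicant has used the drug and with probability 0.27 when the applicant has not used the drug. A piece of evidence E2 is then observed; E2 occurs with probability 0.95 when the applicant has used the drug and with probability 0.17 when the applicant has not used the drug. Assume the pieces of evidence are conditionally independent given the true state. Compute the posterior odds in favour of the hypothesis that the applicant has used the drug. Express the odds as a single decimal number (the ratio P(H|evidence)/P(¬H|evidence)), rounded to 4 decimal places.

Posterior odds ≈ 2.9843

Prior odds = 0.231/(1−0.231) = 0.30039. In log-odds, ln(0.30039) = -1.2027.
Add log likelihood ratios: ln(1.7778) + ln(5.5882) = 2.2960.
Posterior log-odds = 1.0934, so posterior odds = exp(1.0934) = 2.9843.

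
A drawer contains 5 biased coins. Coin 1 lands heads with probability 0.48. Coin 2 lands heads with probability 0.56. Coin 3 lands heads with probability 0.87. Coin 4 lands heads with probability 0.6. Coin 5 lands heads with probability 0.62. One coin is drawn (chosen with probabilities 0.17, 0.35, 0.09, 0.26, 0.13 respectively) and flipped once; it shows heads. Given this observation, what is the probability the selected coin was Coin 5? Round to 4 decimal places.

Posterior probability ≈ 0.1360

P(heads|C1) = 0.48; P(heads|C2) = 0.56; P(heads|C3) = 0.87; P(heads|C4) = 0.6; P(heads|C5) = 0.62.
Prior × likelihood for each source: 0.17·0.48=0.08160, 0.35·0.56=0.1960, 0.09·0.87=0.07830, 0.26·0.6=0.1560, 0.13·0.62=0.08060. Summing gives P(heads) = 0.59250.
P(Coin 5 | heads) = 0.08060 / 0.59250 = 0.1360.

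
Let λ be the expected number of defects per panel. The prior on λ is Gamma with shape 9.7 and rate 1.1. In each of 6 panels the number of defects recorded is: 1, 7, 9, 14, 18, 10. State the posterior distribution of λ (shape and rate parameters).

Posterior: Gamma(shape=68.7, rate=7.1)

Total count ∑xᵢ = 59 over n = 6 panels.
Gamma is conjugate to the Poisson likelihood: posterior is Gamma(shape = 9.7+59 = 68.7, rate = 1.1+6 = 7.1).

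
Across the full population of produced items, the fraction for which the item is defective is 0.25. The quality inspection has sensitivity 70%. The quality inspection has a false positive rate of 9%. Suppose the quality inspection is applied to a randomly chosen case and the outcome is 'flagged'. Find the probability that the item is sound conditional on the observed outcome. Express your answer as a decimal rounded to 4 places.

Let H be the event that the item is defective. P(H) = 0.25, so P(¬H) = 0.75. With E the 'flagged' result, P(E|H) = 0.7 and P(E|¬H) = 0.09.
P(E) = 0.7·0.25 + 0.09·0.75 = 0.17500 + 0.067500 = 0.24250.
By Bayes' theorem, P(H|E) = 0.17500 / 0.24250 = 0.7216. Hence P(¬H|E) = 1 − 0.7216 = 0.2784.

P(¬H | E) ≈ 0.2784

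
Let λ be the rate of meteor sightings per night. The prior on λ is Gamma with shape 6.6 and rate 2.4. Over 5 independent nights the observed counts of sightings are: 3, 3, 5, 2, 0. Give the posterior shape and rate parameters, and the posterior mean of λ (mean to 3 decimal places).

Posterior: Gamma(shape=19.6, rate=7.4); mean ≈ 2.649

The Poisson likelihood adds the total count to the shape and the number of exposure periods to the rate. Here ∑xᵢ = 13 and n = 5, so shape 6.6→19.6 and rate 2.4→7.4.
Posterior mean = shape/rate = 19.6/7.4 = 2.649.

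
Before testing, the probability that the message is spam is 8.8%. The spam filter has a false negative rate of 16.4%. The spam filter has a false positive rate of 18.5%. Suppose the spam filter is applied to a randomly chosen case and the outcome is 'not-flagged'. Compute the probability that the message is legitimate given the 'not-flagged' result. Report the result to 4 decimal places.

Write H for 'the message is spam'. Prior odds H:¬H = 0.088/0.912 = 0.096491. For the 'not-flagged' outcome, the likelihood ratio is 0.164/0.815 = 0.20123.
Posterior odds = 0.096491 × 0.20123 = 0.019417, so P(H|E) = 0.019417/(1+0.019417) = 0.0190. Then P(¬H|E) = 1 − 0.0190 = 0.9810.

P(¬H | E) ≈ 0.9810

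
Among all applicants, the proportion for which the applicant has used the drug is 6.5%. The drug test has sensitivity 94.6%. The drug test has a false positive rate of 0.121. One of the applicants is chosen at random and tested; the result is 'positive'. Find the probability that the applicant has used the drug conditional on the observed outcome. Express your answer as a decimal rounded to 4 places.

Write H for 'the applicant has used the drug'. Prior odds H:¬H = 0.065/0.935 = 0.069519. For the 'positive' outcome, the likelihood ratio is 0.946/0.121 = 7.8182.
Posterior odds = 0.069519 × 7.8182 = 0.54351, so P(H|E) = 0.54351/(1+0.54351) = 0.3521.

P(H | E) ≈ 0.3521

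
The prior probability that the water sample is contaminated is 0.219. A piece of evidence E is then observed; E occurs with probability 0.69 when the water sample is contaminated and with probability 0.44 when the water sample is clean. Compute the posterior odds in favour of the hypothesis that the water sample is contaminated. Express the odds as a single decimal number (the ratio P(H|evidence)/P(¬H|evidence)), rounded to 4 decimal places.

Posterior odds ≈ 0.4397

Prior odds = 0.219/(1−0.219) = 0.28041. In log-odds, ln(0.28041) = -1.2715.
Add log likelihood ratio: ln(1.5682) = 0.44992.
Posterior log-odds = -0.82159, so posterior odds = exp(-0.82159) = 0.43973.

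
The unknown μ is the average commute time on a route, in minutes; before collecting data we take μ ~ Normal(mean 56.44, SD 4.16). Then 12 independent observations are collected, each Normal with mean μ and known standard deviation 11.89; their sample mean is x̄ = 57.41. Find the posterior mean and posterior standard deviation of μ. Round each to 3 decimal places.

With known σ, the Normal prior is conjugate. Weight on the data is w = (n/σ²)/(n/σ² + 1/τ₀²) = 0.0848824/(0.0848824+0.0577848) = 0.59497.
Posterior mean = w·x̄ + (1−w)·μ₀ = 0.59497·57.41 + 0.40503·56.44 = 57.017. Posterior variance = 1/(0.0848824+0.0577848) = 7.00932, so SD = 2.648.

Posterior mean ≈ 57.017; posterior SD ≈ 2.648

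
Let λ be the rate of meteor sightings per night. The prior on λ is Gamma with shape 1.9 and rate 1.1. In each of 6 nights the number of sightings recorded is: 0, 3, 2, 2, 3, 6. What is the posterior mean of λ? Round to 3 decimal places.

The Poisson likelihood adds the total count to the shape and the number of exposure periods to the rate. Here ∑xᵢ = 16 and n = 6, so shape 1.9→17.9 and rate 1.1→7.1.
Posterior mean = shape/rate = 17.9/7.1 = 2.521.

Posterior mean ≈ 2.521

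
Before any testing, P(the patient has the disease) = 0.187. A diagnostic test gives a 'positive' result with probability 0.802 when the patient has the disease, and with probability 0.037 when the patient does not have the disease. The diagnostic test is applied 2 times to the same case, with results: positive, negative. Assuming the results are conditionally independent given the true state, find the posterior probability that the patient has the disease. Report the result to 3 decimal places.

Posterior P(H) ≈ 0.506

With H the event that the patient has the disease, the joint likelihood of the observed sequence is P(data|H) = 0.802·0.198 = 0.15880 and P(data|¬H) = 0.037·0.963 = 0.035631.
Bayes: P(H|data) = 0.187·0.15880 / (0.187·0.15880 + 0.813·0.035631) = 0.029695/0.058663 = 0.5062.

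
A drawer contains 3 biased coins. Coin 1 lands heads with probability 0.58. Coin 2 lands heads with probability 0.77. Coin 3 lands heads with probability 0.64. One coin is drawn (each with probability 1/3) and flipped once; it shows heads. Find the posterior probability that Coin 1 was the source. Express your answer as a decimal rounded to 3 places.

Tabulate prior·likelihood by source: [1] prior 0.333333, lik 0.58, product 0.1933; [2] prior 0.333333, lik 0.77, product 0.2567; [3] prior 0.333333, lik 0.64, product 0.2133.
Normalizing constant = 0.66333; the posterior for Coin 1 is its product over the sum, 0.1933/0.66333 = 0.291.

Posterior probability ≈ 0.291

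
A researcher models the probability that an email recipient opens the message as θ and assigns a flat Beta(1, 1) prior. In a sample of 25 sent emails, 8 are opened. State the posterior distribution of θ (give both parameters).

Posterior: Beta(9, 18)

Observing 8 successes and 17 failures updates Beta(1, 1) by adding the success and failure counts to the two shape parameters: α = 1+8 = 9, β = 1+17 = 18.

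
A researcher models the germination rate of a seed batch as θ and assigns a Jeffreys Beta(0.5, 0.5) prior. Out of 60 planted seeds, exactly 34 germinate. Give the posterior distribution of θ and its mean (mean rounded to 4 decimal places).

Posterior: Beta(34.5, 26.5); mean ≈ 0.5656

Observing 34 successes and 26 failures updates Beta(0.5, 0.5) by adding the success and failure counts to the two shape parameters: α = 0.5+34 = 34.5, β = 0.5+26 = 26.5.
Posterior mean = α/(α+β) = 34.5/61 = 0.5656.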